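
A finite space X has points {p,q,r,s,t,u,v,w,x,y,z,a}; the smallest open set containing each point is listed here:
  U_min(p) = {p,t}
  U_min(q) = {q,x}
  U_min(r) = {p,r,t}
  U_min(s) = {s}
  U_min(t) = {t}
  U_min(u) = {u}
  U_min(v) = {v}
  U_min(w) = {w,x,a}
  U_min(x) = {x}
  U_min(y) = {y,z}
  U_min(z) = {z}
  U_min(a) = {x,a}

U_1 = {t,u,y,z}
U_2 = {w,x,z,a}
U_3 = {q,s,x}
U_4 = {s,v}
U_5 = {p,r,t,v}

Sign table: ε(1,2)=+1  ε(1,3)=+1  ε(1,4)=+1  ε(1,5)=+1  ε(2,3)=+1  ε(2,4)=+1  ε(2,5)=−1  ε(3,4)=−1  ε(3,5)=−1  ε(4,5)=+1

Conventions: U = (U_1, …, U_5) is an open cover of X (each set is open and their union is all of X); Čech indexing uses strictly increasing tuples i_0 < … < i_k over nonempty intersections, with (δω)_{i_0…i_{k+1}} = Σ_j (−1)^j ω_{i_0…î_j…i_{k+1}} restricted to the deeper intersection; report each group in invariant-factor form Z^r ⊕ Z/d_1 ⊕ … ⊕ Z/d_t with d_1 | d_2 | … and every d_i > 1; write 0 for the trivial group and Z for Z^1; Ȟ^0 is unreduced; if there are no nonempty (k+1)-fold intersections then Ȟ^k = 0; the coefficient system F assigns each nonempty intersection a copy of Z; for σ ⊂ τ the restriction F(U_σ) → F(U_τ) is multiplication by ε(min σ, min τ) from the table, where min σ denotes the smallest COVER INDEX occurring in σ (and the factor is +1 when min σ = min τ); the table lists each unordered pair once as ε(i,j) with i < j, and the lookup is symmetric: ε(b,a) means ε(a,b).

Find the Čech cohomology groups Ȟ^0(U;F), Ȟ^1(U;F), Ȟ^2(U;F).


nerve of the cover:
  U12={z} U15={t} U23={x} U34={s} U45={v}
C dims 5,5; δ0: rk 5, SNF 1^4·2
Ȟ^0 = (5 − 5) − 0 = 0, so Ȟ^0 ≅ 0
Ȟ^1 = (5 − 0) − 5 = 0 plus torsion [2], so Ȟ^1 ≅ Z/2
Ȟ^2 = (0 − 0) − 0 = 0, so Ȟ^2 ≅ 0

Ȟ^0 = 0; Ȟ^1 = Z/2; Ȟ^2 = 0


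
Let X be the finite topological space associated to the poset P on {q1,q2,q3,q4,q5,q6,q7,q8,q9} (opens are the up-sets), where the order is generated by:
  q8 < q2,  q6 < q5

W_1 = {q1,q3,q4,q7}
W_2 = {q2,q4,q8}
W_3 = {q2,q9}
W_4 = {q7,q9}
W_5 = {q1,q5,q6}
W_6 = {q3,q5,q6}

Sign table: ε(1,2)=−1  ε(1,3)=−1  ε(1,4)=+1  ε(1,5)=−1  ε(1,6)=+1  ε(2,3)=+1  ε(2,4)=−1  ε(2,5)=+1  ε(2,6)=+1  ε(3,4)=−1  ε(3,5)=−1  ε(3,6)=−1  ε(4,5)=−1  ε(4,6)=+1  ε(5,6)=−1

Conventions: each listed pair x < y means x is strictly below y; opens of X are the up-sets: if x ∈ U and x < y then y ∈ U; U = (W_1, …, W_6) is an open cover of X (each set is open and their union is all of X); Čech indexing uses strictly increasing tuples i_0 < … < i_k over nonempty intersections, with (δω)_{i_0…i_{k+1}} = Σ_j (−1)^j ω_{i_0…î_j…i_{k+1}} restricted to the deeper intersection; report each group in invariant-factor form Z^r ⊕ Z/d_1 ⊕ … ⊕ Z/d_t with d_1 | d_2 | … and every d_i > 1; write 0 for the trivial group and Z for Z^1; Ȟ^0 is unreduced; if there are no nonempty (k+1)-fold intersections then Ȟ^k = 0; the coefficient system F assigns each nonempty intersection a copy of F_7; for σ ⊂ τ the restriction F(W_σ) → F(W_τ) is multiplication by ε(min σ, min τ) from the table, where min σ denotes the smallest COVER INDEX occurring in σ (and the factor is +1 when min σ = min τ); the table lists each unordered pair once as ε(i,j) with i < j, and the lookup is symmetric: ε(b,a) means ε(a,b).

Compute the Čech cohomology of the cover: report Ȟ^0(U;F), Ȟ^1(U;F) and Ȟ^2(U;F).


nerve of the cover:
  W12={q4} W14={q7} W15={q1} W16={q3} W23={q2} W34={q9} W56={q5,q6}
C dims 6,7; δ0: rk_F7 5
Ȟ^0 = (6 − 5) − 0 = 1, so Ȟ^0 ≅ Z/7
Ȟ^1 = (7 − 0) − 5 = 2, so Ȟ^1 ≅ Z/7 ⊕ Z/7
Ȟ^2 = (0 − 0) − 0 = 0, so Ȟ^2 ≅ 0

Ȟ^0 ≅ Z/7, Ȟ^1 ≅ Z/7 ⊕ Z/7, Ȟ^2 ≅ 0


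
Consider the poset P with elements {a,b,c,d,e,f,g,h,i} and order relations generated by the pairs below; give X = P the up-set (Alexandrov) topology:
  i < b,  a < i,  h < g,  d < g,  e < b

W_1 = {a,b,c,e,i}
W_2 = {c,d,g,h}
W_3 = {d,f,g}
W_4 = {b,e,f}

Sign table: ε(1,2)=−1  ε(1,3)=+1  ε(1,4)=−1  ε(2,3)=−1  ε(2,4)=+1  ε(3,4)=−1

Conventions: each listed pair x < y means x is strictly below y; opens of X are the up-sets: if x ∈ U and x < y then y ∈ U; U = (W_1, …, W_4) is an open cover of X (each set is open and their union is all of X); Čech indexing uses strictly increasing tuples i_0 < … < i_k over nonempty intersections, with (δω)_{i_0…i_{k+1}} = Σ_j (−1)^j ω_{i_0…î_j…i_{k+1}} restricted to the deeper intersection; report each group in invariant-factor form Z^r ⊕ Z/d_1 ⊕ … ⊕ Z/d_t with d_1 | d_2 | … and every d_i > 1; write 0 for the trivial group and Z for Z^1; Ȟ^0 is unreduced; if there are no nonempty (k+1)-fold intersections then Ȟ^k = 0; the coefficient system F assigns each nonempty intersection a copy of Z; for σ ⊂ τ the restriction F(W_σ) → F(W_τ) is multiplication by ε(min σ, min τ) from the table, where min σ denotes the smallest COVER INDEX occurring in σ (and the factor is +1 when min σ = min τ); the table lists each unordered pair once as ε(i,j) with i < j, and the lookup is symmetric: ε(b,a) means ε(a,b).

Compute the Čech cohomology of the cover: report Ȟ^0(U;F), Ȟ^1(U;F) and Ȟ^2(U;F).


nonempty overlaps:
  W12={c} W14={b,e} W23={d,g} W34={f}
C dims 4,4; δ0: rk 3, SNF 1^3
degree 0: 4−3−0 = 1 → Ȟ^0 ≅ Z
degree 1: 4−0−3 = 1 → Ȟ^1 ≅ Z
degree 2: 0−0−0 = 0 → Ȟ^2 ≅ 0

Ȟ^0(U;F) ≅ Z; Ȟ^1(U;F) ≅ Z; Ȟ^2(U;F) ≅ 0


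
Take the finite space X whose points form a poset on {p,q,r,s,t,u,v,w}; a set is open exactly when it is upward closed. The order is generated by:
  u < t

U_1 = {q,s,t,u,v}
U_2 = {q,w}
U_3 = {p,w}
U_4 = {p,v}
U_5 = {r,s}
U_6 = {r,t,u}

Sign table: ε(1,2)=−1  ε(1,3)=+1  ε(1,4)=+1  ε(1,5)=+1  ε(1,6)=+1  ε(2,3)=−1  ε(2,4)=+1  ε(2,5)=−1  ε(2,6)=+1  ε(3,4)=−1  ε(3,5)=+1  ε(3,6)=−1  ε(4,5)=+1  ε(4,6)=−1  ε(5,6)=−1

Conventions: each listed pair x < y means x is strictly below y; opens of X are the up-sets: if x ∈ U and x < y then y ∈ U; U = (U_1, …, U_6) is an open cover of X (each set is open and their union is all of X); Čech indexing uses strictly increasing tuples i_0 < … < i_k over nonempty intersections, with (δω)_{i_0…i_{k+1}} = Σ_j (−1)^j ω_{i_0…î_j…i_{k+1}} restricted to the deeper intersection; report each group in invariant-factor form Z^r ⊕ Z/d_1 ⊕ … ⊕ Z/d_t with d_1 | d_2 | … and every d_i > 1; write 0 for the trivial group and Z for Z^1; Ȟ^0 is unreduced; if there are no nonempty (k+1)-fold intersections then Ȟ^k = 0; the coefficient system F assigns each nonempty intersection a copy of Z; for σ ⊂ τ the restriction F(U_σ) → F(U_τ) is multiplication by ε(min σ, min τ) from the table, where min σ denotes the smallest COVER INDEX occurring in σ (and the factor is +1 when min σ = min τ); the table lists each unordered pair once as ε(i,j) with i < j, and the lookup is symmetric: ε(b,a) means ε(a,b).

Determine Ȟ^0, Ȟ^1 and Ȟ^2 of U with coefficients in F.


Ȟ^0 ≅ 0, Ȟ^1 ≅ Z ⊕ Z/2 and Ȟ^2 ≅ 0

cover nerve:
  U12={q} U14={v} U15={s} U16={t,u} U23={w} U34={p} U56={r}
C dims 6,7; δ0: rk 6, SNF 1^5·2
Ȟ^0: (6−6)−0=0 ⇒ 0
Ȟ^1: (7−0)−6=1 plus torsion [2] ⇒ Z ⊕ Z/2
Ȟ^2: (0−0)−0=0 ⇒ 0


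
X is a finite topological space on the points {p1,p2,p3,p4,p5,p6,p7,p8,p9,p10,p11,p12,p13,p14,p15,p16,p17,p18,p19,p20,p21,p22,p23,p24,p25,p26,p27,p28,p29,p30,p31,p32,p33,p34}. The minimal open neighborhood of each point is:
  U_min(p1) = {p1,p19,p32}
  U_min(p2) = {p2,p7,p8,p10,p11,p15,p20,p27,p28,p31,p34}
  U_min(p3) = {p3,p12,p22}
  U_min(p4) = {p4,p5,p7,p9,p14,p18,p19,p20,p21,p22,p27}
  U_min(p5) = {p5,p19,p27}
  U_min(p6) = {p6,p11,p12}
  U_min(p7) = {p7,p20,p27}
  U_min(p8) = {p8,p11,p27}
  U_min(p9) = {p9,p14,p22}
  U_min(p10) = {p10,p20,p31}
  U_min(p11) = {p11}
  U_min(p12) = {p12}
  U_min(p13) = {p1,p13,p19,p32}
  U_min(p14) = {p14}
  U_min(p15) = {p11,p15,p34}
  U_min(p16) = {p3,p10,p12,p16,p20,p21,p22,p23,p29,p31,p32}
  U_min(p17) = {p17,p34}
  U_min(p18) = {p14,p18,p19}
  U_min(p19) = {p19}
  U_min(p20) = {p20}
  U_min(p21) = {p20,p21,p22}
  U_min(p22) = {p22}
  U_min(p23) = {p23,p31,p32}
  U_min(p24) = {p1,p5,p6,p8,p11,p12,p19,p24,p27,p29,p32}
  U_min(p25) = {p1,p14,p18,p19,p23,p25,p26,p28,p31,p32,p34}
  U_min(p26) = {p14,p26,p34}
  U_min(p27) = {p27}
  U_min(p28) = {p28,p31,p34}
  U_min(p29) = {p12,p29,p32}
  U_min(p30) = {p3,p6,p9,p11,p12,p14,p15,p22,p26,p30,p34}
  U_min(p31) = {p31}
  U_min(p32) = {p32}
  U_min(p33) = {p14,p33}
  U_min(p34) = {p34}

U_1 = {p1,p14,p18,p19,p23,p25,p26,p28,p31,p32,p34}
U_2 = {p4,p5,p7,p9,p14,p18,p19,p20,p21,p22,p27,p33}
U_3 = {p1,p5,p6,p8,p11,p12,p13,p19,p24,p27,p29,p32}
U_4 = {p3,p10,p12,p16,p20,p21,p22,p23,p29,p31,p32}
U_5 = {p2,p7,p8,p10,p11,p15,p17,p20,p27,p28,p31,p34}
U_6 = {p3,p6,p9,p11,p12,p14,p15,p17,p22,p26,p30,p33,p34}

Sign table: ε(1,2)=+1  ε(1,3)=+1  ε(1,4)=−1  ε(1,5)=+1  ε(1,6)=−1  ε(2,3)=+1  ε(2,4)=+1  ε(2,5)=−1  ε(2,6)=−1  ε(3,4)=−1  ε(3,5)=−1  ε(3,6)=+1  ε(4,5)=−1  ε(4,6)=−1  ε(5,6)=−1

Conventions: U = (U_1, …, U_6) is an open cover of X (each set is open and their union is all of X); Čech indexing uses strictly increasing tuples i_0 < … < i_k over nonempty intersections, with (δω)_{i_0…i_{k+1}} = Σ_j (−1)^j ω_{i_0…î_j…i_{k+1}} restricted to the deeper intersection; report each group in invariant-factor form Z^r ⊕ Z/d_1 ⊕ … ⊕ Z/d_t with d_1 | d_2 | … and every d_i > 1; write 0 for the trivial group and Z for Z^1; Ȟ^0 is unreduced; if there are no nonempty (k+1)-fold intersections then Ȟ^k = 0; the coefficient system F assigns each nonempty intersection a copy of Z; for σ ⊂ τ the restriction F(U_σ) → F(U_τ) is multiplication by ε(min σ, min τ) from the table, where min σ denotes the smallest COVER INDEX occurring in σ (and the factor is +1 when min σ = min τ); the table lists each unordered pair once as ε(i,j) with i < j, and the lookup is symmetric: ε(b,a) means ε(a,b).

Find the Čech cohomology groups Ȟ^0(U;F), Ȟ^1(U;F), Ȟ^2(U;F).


Ȟ^0 ≅ 0, Ȟ^1 ≅ Z/2, Ȟ^2 ≅ Z

nonempty overlaps:
  U12={p14,p18,p19} U13={p1,p19,p32} U14={p23,p31,p32} U15={p28,p31,p34} U16={p14,p26,p34} U23={p5,p19,p27} U24={p20,p21,p22} U25={p7,p20,p27} U26={p9,p14,p22,p33} U34={p12,p29,p32} U35={p8,p11,p27} U36={p6,p11,p12} U45={p10,p20,p31} U46={p3,p12,p22} U56={p11,p15,p17,p34}
  U123={p19} U126={p14} U134={p32} U145={p31} U156={p34} U235={p27} U245={p20} U246={p22} U346={p12} U356={p11}
C dims 6,15,10; δ0: rk 6, SNF 1^5·2; δ1: rk 9, SNF 1^9
degree 0: 6−6−0 = 0 → Ȟ^0 ≅ 0
degree 1: 15−9−6 = 0 plus torsion [2] → Ȟ^1 ≅ Z/2
degree 2: 10−0−9 = 1 → Ȟ^2 ≅ Z


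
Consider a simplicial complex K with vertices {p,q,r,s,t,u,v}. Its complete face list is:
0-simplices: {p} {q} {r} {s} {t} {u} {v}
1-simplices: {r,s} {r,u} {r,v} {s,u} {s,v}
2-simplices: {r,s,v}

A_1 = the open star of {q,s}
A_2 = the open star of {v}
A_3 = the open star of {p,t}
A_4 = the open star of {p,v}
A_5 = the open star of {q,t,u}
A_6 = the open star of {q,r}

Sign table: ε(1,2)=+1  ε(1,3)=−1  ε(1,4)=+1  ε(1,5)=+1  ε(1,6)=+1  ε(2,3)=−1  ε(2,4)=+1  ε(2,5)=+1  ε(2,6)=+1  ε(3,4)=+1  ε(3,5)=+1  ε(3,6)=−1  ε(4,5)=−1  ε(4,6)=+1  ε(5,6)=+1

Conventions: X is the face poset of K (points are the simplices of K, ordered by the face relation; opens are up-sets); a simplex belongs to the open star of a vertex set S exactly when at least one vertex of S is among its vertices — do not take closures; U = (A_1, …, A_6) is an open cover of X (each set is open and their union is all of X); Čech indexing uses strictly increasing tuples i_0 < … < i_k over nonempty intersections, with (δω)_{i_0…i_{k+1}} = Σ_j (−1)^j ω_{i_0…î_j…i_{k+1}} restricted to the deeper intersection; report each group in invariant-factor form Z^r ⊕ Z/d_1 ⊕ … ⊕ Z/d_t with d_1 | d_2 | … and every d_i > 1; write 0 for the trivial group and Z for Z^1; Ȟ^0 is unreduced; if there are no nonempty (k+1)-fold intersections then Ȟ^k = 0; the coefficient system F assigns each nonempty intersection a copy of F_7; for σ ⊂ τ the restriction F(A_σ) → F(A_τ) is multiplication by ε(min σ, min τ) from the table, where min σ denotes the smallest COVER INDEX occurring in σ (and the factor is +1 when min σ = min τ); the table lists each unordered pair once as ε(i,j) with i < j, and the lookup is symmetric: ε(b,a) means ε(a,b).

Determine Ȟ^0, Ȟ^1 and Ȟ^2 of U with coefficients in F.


nonempty overlaps:
  A1={{q},{s},{r,s},{s,u},{s,v},{r,s,v}} A2={{v},{r,v},{s,v},{r,s,v}} A3={{p},{t}} A4={{p},{v},{r,v},{s,v},{r,s,v}} A5={{q},{t},{u},{r,u},{s,u}} A6={{q},{r},{r,s},{r,u},{r,v},{r,s,v}}
  A12={{s,v},{r,s,v}} A14={{s,v},{r,s,v}} A15={{q},{s,u}} A16={{q},{r,s},{r,s,v}} A24={{v},{r,v},{s,v},{r,s,v}} A26={{r,v},{r,s,v}} A34={{p}} A35={{t}} A46={{r,v},{r,s,v}} A56={{q},{r,u}}
  A124={{s,v},{r,s,v}} A126={{r,s,v}} A146={{r,s,v}} A156={{q}} A246={{r,v},{r,s,v}}
  A1246={{r,s,v}}
C dims 6,10,5,1; δ0: rk_F7 5; δ1: rk_F7 4; δ2: rk_F7 1
degree 0: 6−5−0 = 1 → Ȟ^0 ≅ Z/7
degree 1: 10−4−5 = 1 → Ȟ^1 ≅ Z/7
degree 2: 5−1−4 = 0 → Ȟ^2 ≅ 0

Ȟ^0 = Z/7, Ȟ^1 = Z/7 and Ȟ^2 = 0


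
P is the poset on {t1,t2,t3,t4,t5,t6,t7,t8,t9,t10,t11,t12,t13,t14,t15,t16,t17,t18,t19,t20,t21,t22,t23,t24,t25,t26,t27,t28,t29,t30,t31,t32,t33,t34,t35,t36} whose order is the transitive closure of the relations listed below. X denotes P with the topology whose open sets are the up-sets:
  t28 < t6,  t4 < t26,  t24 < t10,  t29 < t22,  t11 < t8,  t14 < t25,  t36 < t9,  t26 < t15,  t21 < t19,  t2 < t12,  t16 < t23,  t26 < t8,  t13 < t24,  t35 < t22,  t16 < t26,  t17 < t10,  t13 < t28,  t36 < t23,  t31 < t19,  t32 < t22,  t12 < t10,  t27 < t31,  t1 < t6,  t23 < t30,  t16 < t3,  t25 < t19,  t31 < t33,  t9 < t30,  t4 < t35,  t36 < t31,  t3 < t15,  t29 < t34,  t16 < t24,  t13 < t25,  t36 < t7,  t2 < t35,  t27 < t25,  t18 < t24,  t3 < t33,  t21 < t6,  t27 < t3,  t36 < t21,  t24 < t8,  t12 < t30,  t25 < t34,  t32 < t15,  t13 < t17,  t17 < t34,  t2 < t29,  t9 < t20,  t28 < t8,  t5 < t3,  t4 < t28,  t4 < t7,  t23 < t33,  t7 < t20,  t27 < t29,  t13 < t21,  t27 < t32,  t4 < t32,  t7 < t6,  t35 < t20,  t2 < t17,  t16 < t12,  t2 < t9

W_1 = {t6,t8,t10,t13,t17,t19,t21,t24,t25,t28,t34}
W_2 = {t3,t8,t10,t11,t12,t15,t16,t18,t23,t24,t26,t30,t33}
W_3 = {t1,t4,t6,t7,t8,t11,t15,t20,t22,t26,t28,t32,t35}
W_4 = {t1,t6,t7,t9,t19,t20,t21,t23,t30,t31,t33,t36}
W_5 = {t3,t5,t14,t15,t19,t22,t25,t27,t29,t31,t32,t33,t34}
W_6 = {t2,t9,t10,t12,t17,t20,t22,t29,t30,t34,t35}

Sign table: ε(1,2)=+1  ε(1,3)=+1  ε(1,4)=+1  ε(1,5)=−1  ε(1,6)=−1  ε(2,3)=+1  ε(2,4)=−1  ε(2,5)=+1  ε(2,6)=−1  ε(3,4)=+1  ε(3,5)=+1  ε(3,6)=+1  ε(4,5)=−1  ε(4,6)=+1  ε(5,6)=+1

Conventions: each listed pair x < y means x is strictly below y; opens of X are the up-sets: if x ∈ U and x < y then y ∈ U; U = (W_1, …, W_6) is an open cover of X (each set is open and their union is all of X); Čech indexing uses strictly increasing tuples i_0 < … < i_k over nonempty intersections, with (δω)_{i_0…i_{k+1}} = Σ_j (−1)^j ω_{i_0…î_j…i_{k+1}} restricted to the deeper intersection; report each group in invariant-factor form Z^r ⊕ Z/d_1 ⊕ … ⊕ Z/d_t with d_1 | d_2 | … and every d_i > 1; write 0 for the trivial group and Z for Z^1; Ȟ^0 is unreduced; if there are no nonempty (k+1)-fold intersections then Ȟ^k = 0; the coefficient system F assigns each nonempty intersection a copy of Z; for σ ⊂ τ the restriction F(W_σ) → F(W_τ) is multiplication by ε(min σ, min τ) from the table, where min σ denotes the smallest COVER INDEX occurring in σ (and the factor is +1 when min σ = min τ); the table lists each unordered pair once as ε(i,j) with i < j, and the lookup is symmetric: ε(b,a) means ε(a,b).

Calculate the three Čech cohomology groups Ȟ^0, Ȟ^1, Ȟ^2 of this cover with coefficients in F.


nerve simplices:
  W12={t8,t10,t24} W13={t6,t8,t28} W14={t6,t19,t21} W15={t19,t25,t34} W16={t10,t17,t34} W23={t8,t11,t15,t26} W24={t23,t30,t33} W25={t3,t15,t33} W26={t10,t12,t30} W34={t1,t6,t7,t20} W35={t15,t22,t32} W36={t20,t22,t35} W45={t19,t31,t33} W46={t9,t20,t30} W56={t22,t29,t34}
  W123={t8} W126={t10} W134={t6} W145={t19} W156={t34} W235={t15} W245={t33} W246={t30} W346={t20} W356={t22}
C dims 6,15,10; δ0: rk 6, SNF 1^5·2; δ1: rk 9, SNF 1^9
degree 0: 6−6−0 = 0 → Ȟ^0 ≅ 0
degree 1: 15−9−6 = 0 plus torsion [2] → Ȟ^1 ≅ Z/2
degree 2: 10−0−9 = 1 → Ȟ^2 ≅ Z

Ȟ^0 ≅ 0; Ȟ^1 ≅ Z/2; Ȟ^2 ≅ Z


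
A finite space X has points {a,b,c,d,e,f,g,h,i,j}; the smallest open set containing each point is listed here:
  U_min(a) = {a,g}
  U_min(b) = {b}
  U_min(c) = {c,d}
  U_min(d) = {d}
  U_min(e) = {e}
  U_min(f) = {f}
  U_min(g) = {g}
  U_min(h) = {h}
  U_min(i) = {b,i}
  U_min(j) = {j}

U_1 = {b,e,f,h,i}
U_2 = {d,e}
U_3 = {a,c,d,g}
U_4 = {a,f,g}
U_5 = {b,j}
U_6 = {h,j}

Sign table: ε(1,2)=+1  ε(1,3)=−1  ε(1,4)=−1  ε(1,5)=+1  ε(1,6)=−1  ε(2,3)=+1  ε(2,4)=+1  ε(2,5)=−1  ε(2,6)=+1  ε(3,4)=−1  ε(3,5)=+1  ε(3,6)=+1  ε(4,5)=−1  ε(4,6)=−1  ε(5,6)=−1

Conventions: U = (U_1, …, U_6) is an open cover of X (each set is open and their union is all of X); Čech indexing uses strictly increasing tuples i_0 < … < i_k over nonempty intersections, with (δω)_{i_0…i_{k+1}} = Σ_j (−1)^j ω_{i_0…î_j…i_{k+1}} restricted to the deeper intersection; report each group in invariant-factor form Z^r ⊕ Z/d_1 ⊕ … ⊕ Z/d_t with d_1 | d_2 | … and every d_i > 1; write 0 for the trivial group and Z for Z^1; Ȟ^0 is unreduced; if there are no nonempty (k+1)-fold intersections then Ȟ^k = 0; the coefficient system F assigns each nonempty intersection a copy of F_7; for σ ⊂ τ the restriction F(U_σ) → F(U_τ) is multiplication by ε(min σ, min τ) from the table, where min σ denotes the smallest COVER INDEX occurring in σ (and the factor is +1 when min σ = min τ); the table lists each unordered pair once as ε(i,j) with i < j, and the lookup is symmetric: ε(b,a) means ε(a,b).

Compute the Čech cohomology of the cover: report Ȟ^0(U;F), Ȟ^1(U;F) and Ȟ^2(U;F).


Ȟ^0 = Z/7, Ȟ^1 = Z/7 ⊕ Z/7 and Ȟ^2 = 0

nerve simplices:
  U12={e} U14={f} U15={b} U16={h} U23={d} U34={a,g} U56={j}
C dims 6,7; δ0: rk_F7 5
degree 0: 6−5−0 = 1 → Ȟ^0 ≅ Z/7
degree 1: 7−0−5 = 2 → Ȟ^1 ≅ Z/7 ⊕ Z/7
degree 2: 0−0−0 = 0 → Ȟ^2 ≅ 0


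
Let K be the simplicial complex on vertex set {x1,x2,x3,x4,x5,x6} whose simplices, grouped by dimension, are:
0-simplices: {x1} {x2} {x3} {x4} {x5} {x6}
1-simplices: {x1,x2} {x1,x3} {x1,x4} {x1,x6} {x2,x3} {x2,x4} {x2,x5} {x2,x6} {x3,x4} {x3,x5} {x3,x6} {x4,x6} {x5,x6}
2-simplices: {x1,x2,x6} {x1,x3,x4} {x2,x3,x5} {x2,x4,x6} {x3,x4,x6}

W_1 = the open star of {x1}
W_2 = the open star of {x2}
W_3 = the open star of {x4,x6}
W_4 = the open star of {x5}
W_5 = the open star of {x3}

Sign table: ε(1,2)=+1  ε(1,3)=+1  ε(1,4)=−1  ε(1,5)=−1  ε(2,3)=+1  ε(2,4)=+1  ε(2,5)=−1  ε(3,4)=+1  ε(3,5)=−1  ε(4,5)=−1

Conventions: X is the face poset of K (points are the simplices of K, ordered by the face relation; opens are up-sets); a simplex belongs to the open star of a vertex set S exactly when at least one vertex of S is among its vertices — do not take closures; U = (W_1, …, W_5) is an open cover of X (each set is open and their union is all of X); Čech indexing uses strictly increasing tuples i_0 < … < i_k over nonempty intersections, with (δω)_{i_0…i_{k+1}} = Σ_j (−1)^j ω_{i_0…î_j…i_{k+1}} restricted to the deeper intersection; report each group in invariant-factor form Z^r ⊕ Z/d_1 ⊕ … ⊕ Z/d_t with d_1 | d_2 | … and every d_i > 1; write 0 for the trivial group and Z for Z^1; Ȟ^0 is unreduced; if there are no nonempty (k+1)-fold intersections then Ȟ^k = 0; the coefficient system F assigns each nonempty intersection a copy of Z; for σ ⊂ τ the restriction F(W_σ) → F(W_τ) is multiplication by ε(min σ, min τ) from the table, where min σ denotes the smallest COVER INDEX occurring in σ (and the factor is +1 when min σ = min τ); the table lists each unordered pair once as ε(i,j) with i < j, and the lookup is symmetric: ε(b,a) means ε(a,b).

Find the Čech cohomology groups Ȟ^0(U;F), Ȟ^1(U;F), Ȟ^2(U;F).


cover nerve:
  W1={{x1},{x1,x2},{x1,x3},{x1,x4},{x1,x6},{x1,x2,x6},{x1,x3,x4}} W2={{x2},{x1,x2},{x2,x3},{x2,x4},{x2,x5},{x2,x6},{x1,x2,x6},{x2,x3,x5},{x2,x4,x6}} W3={{x4},{x6},{x1,x4},{x1,x6},{x2,x4},{x2,x6},{x3,x4},{x3,x6},{x4,x6},{x5,x6},{x1,x2,x6},{x1,x3,x4},{x2,x4,x6},{x3,x4,x6}} W4={{x5},{x2,x5},{x3,x5},{x5,x6},{x2,x3,x5}} W5={{x3},{x1,x3},{x2,x3},{x3,x4},{x3,x5},{x3,x6},{x1,x3,x4},{x2,x3,x5},{x3,x4,x6}}
  W12={{x1,x2},{x1,x2,x6}} W13={{x1,x4},{x1,x6},{x1,x2,x6},{x1,x3,x4}} W15={{x1,x3},{x1,x3,x4}} W23={{x2,x4},{x2,x6},{x1,x2,x6},{x2,x4,x6}} W24={{x2,x5},{x2,x3,x5}} W25={{x2,x3},{x2,x3,x5}} W34={{x5,x6}} W35={{x3,x4},{x3,x6},{x1,x3,x4},{x3,x4,x6}} W45={{x3,x5},{x2,x3,x5}}
  W123={{x1,x2,x6}} W135={{x1,x3,x4}} W245={{x2,x3,x5}}
C dims 5,9,3; δ0: rk 4, SNF 1^4; δ1: rk 3, SNF 1^3
Ȟ^0: (5−4)−0=1 ⇒ Z
Ȟ^1: (9−3)−4=2 ⇒ Z^2
Ȟ^2: (3−0)−3=0 ⇒ 0

Ȟ^0 = Z, Ȟ^1 = Z^2 and Ȟ^2 = 0


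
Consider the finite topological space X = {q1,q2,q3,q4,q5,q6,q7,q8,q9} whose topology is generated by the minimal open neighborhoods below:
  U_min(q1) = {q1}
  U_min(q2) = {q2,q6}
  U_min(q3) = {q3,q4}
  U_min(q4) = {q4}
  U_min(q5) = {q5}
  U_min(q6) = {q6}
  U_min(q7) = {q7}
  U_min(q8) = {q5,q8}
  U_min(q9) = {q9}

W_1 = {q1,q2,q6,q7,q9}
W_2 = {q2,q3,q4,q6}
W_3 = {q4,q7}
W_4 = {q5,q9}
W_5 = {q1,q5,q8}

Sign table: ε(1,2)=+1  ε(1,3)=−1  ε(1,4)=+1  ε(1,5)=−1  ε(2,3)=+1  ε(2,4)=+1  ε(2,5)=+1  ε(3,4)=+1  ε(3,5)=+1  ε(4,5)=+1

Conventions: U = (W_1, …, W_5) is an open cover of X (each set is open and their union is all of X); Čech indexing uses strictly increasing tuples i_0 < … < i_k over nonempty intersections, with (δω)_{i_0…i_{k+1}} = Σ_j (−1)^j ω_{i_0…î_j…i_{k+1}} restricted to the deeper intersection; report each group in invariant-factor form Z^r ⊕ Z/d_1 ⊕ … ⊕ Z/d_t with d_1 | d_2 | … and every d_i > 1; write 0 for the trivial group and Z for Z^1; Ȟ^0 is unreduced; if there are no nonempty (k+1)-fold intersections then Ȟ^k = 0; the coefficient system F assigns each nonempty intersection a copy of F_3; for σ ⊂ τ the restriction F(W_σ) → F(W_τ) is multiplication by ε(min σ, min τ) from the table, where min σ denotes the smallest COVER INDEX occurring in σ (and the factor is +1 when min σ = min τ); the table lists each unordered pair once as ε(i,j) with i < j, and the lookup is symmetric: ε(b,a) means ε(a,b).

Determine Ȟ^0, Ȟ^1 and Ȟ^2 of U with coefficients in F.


Ȟ^0(U;F) ≅ 0, Ȟ^1(U;F) ≅ Z/3, Ȟ^2(U;F) ≅ 0

nerve of the cover:
  W12={q2,q6} W13={q7} W14={q9} W15={q1} W23={q4} W45={q5}
C dims 5,6; δ0: rk_F3 5
Ȟ^0 = (5 − 5) − 0 = 0, so Ȟ^0 ≅ 0
Ȟ^1 = (6 − 0) − 5 = 1, so Ȟ^1 ≅ Z/3
Ȟ^2 = (0 − 0) − 0 = 0, so Ȟ^2 ≅ 0


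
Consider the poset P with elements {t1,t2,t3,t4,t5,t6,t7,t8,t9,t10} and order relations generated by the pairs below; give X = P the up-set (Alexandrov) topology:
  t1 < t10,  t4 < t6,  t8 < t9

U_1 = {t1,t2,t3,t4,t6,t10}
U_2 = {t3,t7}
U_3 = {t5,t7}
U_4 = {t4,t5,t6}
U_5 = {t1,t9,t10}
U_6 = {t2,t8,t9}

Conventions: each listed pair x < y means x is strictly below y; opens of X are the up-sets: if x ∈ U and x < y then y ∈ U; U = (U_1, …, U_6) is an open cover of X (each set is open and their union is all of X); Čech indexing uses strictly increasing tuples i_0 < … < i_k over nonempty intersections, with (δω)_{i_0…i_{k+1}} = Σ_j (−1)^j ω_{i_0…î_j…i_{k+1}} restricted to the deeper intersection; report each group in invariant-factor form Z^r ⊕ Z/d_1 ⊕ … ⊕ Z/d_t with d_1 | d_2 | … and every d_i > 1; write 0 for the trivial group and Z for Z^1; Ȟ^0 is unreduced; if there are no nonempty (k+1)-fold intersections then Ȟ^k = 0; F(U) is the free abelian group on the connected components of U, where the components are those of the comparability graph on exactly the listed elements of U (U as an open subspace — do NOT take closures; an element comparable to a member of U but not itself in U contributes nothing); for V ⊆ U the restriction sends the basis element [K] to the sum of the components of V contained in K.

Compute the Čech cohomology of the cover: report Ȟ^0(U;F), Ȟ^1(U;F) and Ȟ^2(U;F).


nerve of the cover:
  U12={t3} U14={t4,t6} U15={t1,t10} U16={t2} U23={t7} U34={t5} U56={t9}
components per intersection:
  U1: {t1,t10} {t2} {t3} {t4,t6}
  U2: {t3} {t7}
  U3: {t5} {t7}
  U4: {t4,t6} {t5}
  U5: {t1,t10} {t9}
  U6: {t2} {t8,t9}
  U12: {t3}
  U14: {t4,t6}
  U15: {t1,t10}
  U16: {t2}
  U23: {t7}
  U34: {t5}
  U56: {t9}
C dims 14,7; δ0: rk 7, SNF 1^7
Ȟ^0 = (14 − 7) − 0 = 7, so Ȟ^0 ≅ Z^7
Ȟ^1 = (7 − 0) − 7 = 0, so Ȟ^1 ≅ 0
Ȟ^2 = (0 − 0) − 0 = 0, so Ȟ^2 ≅ 0

Ȟ^0 = Z^7, Ȟ^1 = 0, Ȟ^2 = 0


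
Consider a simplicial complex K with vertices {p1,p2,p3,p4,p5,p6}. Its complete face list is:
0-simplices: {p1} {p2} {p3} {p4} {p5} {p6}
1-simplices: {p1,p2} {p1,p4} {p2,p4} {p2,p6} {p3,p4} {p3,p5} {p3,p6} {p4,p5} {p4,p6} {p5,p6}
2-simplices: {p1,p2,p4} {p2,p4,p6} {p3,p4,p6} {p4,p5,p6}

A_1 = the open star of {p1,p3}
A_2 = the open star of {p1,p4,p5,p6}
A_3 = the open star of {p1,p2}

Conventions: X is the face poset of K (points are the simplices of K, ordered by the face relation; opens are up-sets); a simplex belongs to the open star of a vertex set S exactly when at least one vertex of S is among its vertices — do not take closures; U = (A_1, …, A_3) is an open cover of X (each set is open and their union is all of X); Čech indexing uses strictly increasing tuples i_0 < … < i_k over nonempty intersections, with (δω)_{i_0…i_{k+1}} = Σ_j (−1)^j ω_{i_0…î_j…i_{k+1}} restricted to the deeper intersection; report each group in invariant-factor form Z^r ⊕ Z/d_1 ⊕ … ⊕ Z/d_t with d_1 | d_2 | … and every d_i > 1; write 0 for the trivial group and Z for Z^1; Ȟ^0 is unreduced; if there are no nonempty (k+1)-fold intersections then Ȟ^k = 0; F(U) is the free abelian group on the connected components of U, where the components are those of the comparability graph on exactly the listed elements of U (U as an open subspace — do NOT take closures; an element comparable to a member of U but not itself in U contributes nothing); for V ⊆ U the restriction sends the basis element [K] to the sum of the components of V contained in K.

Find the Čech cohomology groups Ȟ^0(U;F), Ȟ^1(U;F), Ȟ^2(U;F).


cover nerve:
  A1={{p1},{p3},{p1,p2},{p1,p4},{p3,p4},{p3,p5},{p3,p6},{p1,p2,p4},{p3,p4,p6}} A2={{p1},{p4},{p5},{p6},{p1,p2},{p1,p4},{p2,p4},{p2,p6},{p3,p4},{p3,p5},{p3,p6},{p4,p5},{p4,p6},{p5,p6},{p1,p2,p4},{p2,p4,p6},{p3,p4,p6},{p4,p5,p6}} A3={{p1},{p2},{p1,p2},{p1,p4},{p2,p4},{p2,p6},{p1,p2,p4},{p2,p4,p6}}
  A12={{p1},{p1,p2},{p1,p4},{p3,p4},{p3,p5},{p3,p6},{p1,p2,p4},{p3,p4,p6}} A13={{p1},{p1,p2},{p1,p4},{p1,p2,p4}} A23={{p1},{p1,p2},{p1,p4},{p2,p4},{p2,p6},{p1,p2,p4},{p2,p4,p6}}
  A123={{p1},{p1,p2},{p1,p4},{p1,p2,p4}}
components per intersection:
  A1: {{p1},{p1,p2},{p1,p4},{p1,p2,p4}} {{p3},{p3,p4},{p3,p5},{p3,p6},{p3,p4,p6}}
  A2: {{p1},{p4},{p5},{p6},{p1,p2},{p1,p4},{p2,p4},{p2,p6},{p3,p4},{p3,p5},{p3,p6},{p4,p5},{p4,p6},{p5,p6},{p1,p2,p4},{p2,p4,p6},{p3,p4,p6},{p4,p5,p6}}
  A3: {{p1},{p2},{p1,p2},{p1,p4},{p2,p4},{p2,p6},{p1,p2,p4},{p2,p4,p6}}
  A12: {{p1},{p1,p2},{p1,p4},{p1,p2,p4}} {{p3,p4},{p3,p6},{p3,p4,p6}} {{p3,p5}}
  A13: {{p1},{p1,p2},{p1,p4},{p1,p2,p4}}
  A23: {{p1},{p1,p2},{p1,p4},{p2,p4},{p2,p6},{p1,p2,p4},{p2,p4,p6}}
  A123: {{p1},{p1,p2},{p1,p4},{p1,p2,p4}}
C dims 4,5,1; δ0: rk 3, SNF 1^3; δ1: rk 1, SNF 1^1
Ȟ^0: (4−3)−0=1 ⇒ Z
Ȟ^1: (5−1)−3=1 ⇒ Z
Ȟ^2: (1−0)−1=0 ⇒ 0

Ȟ^0 = Z, Ȟ^1 = Z and Ȟ^2 = 0


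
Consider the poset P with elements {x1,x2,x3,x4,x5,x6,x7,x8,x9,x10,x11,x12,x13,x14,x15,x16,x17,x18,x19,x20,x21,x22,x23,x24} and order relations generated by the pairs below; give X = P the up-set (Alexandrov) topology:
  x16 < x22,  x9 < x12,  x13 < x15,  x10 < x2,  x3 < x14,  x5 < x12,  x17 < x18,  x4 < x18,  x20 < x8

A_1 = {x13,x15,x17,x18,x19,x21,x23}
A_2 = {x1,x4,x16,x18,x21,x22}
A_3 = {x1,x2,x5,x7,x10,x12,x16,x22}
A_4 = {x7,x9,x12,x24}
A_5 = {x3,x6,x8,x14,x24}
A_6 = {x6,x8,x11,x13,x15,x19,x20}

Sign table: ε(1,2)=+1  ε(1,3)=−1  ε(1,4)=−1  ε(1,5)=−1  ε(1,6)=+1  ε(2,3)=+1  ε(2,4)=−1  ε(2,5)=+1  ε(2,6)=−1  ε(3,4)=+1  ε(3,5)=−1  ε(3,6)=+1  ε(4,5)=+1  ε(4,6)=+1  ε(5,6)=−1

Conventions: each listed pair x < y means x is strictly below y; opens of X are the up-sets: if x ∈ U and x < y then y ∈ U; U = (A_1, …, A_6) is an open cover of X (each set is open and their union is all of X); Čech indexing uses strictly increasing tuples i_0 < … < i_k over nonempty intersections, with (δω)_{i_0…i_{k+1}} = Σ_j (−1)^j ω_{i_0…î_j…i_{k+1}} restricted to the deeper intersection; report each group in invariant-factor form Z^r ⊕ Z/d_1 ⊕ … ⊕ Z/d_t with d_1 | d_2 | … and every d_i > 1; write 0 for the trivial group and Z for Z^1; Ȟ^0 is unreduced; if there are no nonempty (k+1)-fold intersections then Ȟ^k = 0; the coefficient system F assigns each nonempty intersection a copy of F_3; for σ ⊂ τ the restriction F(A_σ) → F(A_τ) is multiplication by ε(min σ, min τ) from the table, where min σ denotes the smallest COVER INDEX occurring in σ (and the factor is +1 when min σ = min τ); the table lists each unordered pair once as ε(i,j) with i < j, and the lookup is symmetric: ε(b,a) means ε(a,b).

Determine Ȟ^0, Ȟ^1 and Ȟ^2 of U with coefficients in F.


Ȟ^0 = 0, Ȟ^1 = 0, Ȟ^2 = 0

intersection data:
  A12={x18,x21} A16={x13,x15,x19} A23={x1,x16,x22} A34={x7,x12} A45={x24} A56={x6,x8}
C dims 6,6; δ0: rk_F3 6
Ȟ^0 = (6 − 6) − 0 = 0, so Ȟ^0 ≅ 0
Ȟ^1 = (6 − 0) − 6 = 0, so Ȟ^1 ≅ 0
Ȟ^2 = (0 − 0) − 0 = 0, so Ȟ^2 ≅ 0


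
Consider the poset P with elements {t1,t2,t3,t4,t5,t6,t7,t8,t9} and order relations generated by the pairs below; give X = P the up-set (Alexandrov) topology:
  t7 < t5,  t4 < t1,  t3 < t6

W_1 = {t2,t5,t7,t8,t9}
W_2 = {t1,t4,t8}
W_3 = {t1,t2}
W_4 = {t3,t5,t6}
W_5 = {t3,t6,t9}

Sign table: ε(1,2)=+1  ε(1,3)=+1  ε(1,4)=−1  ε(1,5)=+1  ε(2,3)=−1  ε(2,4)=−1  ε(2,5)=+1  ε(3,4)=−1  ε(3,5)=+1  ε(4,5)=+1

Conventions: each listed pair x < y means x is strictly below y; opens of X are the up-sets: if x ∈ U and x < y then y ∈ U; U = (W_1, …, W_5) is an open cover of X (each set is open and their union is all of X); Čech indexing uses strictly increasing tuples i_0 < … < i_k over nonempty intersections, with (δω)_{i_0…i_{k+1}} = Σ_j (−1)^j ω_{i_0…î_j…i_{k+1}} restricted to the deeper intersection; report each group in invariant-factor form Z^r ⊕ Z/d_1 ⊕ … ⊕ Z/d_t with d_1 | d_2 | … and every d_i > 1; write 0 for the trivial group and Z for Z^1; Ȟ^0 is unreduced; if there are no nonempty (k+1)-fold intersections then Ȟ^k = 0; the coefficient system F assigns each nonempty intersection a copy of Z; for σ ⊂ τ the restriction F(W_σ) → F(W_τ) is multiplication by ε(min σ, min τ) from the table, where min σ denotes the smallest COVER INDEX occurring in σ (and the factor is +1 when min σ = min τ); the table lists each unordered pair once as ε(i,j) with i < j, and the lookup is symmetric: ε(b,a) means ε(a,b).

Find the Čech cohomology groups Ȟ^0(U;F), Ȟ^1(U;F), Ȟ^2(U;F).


nonempty overlaps:
  W12={t8} W13={t2} W14={t5} W15={t9} W23={t1} W45={t3,t6}
C dims 5,6; δ0: rk 5, SNF 1^4·2
degree 0: 5−5−0 = 0 → Ȟ^0 ≅ 0
degree 1: 6−0−5 = 1 plus torsion [2] → Ȟ^1 ≅ Z ⊕ Z/2
degree 2: 0−0−0 = 0 → Ȟ^2 ≅ 0

Ȟ^0 ≅ 0,  Ȟ^1 ≅ Z ⊕ Z/2,  Ȟ^2 ≅ 0


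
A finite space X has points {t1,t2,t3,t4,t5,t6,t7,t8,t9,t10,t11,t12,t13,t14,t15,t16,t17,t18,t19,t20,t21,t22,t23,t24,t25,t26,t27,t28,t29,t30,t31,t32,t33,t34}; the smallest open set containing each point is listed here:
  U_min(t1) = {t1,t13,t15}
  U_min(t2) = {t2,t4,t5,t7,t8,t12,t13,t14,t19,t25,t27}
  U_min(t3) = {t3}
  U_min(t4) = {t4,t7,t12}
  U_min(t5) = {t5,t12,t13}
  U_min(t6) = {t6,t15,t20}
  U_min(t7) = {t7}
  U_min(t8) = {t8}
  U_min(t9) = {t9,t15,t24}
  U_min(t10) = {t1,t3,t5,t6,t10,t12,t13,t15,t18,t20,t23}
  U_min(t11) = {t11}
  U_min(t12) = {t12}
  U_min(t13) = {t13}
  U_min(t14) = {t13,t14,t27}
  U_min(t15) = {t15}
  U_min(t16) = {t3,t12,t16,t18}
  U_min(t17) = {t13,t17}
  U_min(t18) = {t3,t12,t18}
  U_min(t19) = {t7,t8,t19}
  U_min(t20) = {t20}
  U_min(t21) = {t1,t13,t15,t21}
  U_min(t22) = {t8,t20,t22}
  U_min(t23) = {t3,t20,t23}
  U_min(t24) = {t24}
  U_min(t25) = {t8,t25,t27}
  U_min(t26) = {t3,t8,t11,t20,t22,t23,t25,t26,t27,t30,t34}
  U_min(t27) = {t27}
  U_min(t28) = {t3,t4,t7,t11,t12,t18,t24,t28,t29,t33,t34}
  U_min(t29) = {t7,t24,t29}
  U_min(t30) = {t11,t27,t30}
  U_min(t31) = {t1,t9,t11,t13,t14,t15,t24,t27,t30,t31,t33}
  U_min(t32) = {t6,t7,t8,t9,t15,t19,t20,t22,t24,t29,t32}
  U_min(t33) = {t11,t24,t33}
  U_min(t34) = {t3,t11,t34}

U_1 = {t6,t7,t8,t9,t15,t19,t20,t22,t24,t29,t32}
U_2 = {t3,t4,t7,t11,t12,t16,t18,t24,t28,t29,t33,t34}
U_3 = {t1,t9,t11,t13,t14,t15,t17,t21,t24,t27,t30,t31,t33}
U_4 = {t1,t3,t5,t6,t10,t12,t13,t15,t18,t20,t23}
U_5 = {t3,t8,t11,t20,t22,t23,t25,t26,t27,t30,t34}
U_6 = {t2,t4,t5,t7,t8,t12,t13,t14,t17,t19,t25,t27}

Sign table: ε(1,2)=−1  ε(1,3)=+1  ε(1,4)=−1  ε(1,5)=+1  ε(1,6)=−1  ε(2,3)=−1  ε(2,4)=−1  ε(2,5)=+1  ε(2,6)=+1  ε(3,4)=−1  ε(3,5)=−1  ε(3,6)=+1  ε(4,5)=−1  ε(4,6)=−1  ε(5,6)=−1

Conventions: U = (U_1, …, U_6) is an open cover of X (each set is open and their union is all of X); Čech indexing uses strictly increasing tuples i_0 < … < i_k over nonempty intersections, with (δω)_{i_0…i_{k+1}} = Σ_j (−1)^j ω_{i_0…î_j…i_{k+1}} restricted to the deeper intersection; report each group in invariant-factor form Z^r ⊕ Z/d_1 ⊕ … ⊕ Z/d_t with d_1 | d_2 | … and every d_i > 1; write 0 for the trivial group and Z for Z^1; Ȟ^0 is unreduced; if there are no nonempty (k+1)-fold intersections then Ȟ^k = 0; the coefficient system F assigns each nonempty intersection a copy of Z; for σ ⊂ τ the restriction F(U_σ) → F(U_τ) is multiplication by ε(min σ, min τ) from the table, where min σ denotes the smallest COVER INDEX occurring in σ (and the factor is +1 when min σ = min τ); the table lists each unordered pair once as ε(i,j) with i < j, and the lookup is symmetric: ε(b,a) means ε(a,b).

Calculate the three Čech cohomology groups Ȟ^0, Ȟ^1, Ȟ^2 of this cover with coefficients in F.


nerve of the cover:
  U12={t7,t24,t29} U13={t9,t15,t24} U14={t6,t15,t20} U15={t8,t20,t22} U16={t7,t8,t19} U23={t11,t24,t33} U24={t3,t12,t18} U25={t3,t11,t34} U26={t4,t7,t12} U34={t1,t13,t15} U35={t11,t27,t30} U36={t13,t14,t17,t27} U45={t3,t20,t23} U46={t5,t12,t13} U56={t8,t25,t27}
  U123={t24} U126={t7} U134={t15} U145={t20} U156={t8} U235={t11} U245={t3} U246={t12} U346={t13} U356={t27}
C dims 6,15,10; δ0: rk 6, SNF 1^5·2; δ1: rk 9, SNF 1^9
Ȟ^0 = (6 − 6) − 0 = 0, so Ȟ^0 ≅ 0
Ȟ^1 = (15 − 9) − 6 = 0 plus torsion [2], so Ȟ^1 ≅ Z/2
Ȟ^2 = (10 − 0) − 9 = 1, so Ȟ^2 ≅ Z

Ȟ^0(U;F) ≅ 0, Ȟ^1(U;F) ≅ Z/2 and Ȟ^2(U;F) ≅ Z


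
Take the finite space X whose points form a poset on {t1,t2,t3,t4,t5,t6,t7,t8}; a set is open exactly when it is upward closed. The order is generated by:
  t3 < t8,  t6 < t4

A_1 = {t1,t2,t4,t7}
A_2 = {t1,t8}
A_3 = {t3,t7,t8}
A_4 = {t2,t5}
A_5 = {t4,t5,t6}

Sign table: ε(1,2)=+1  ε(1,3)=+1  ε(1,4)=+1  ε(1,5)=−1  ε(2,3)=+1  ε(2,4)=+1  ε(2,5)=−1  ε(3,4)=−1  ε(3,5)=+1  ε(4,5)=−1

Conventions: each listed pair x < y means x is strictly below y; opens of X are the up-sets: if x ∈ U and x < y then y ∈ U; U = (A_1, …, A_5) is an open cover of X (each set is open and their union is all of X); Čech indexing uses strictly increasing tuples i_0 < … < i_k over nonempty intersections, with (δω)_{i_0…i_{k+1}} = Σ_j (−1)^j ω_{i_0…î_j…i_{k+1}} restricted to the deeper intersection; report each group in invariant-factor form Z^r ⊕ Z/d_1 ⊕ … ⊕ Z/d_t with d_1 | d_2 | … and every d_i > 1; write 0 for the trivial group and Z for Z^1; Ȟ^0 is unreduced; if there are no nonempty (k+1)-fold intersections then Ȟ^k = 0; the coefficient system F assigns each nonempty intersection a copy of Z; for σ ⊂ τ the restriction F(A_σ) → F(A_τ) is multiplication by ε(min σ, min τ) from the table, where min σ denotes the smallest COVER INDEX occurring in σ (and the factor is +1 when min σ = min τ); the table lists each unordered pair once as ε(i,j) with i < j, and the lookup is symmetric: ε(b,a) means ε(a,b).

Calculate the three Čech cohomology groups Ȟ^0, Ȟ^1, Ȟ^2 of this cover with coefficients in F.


Ȟ^0(U;F) ≅ Z, Ȟ^1(U;F) ≅ Z^2 and Ȟ^2(U;F) ≅ 0

nerve of the cover:
  A12={t1} A13={t7} A14={t2} A15={t4} A23={t8} A45={t5}
C dims 5,6; δ0: rk 4, SNF 1^4
Ȟ^0 = (5 − 4) − 0 = 1, so Ȟ^0 ≅ Z
Ȟ^1 = (6 − 0) − 4 = 2, so Ȟ^1 ≅ Z^2
Ȟ^2 = (0 − 0) − 0 = 0, so Ȟ^2 ≅ 0


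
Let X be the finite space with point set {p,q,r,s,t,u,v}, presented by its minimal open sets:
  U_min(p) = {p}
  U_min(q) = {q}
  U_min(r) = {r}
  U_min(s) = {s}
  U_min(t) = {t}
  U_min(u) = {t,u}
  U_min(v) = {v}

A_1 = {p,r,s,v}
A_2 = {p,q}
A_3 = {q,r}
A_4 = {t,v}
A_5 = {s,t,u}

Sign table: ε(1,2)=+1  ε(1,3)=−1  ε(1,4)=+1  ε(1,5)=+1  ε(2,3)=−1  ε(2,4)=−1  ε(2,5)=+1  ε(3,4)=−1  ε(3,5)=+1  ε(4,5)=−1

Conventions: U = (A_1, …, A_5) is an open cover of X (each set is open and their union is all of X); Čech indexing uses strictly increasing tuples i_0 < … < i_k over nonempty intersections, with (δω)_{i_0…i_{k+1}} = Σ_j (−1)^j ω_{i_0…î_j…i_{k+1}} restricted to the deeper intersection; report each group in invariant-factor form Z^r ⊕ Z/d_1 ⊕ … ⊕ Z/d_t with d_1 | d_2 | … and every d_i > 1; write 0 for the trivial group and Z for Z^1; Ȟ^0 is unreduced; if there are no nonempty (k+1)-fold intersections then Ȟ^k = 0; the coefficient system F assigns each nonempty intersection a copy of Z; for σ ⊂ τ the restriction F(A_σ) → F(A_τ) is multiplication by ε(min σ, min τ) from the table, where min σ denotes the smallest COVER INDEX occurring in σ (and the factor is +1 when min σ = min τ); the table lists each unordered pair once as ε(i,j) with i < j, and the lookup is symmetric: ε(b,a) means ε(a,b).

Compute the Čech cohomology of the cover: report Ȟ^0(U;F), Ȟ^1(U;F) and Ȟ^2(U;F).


nerve simplices:
  A12={p} A13={r} A14={v} A15={s} A23={q} A45={t}
C dims 5,6; δ0: rk 5, SNF 1^4·2
degree 0: 5−5−0 = 0 → Ȟ^0 ≅ 0
degree 1: 6−0−5 = 1 plus torsion [2] → Ȟ^1 ≅ Z ⊕ Z/2
degree 2: 0−0−0 = 0 → Ȟ^2 ≅ 0

Ȟ^0(U;F) ≅ 0,  Ȟ^1(U;F) ≅ Z ⊕ Z/2,  Ȟ^2(U;F) ≅ 0


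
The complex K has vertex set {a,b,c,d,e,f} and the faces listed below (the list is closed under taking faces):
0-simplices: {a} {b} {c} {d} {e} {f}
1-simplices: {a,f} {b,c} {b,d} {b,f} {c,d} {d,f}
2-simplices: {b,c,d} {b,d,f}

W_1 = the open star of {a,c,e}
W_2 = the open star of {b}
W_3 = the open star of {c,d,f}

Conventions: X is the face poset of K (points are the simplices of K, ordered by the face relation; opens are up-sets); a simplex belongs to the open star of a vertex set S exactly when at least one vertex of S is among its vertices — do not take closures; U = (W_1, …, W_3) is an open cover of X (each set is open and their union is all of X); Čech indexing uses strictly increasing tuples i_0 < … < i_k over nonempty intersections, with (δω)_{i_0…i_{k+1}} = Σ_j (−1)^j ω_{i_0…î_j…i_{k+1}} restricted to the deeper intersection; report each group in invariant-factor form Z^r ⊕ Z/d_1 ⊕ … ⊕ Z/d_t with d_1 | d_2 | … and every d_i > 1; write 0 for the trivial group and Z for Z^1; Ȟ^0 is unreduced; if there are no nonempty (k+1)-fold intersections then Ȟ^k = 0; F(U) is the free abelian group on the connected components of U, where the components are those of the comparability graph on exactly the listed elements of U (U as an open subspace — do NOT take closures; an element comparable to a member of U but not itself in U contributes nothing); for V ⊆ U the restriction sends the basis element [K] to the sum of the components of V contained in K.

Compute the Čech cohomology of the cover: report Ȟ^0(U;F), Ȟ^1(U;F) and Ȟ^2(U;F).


Ȟ^0(U;F) ≅ Z^2; Ȟ^1(U;F) ≅ 0; Ȟ^2(U;F) ≅ 0

nerve of the cover:
  W1={{a},{c},{e},{a,f},{b,c},{c,d},{b,c,d}} W2={{b},{b,c},{b,d},{b,f},{b,c,d},{b,d,f}} W3={{c},{d},{f},{a,f},{b,c},{b,d},{b,f},{c,d},{d,f},{b,c,d},{b,d,f}}
  W12={{b,c},{b,c,d}} W13={{c},{a,f},{b,c},{c,d},{b,c,d}} W23={{b,c},{b,d},{b,f},{b,c,d},{b,d,f}}
  W123={{b,c},{b,c,d}}
components per intersection:
  W1: {{a},{a,f}} {{c},{b,c},{c,d},{b,c,d}} {{e}}
  W2: {{b},{b,c},{b,d},{b,f},{b,c,d},{b,d,f}}
  W3: {{c},{d},{f},{a,f},{b,c},{b,d},{b,f},{c,d},{d,f},{b,c,d},{b,d,f}}
  W12: {{b,c},{b,c,d}}
  W13: {{c},{b,c},{c,d},{b,c,d}} {{a,f}}
  W23: {{b,c},{b,d},{b,f},{b,c,d},{b,d,f}}
  W123: {{b,c},{b,c,d}}
C dims 5,4,1; δ0: rk 3, SNF 1^3; δ1: rk 1, SNF 1^1
Ȟ^0 = (5 − 3) − 0 = 2, so Ȟ^0 ≅ Z^2
Ȟ^1 = (4 − 1) − 3 = 0, so Ȟ^1 ≅ 0
Ȟ^2 = (1 − 0) − 1 = 0, so Ȟ^2 ≅ 0
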